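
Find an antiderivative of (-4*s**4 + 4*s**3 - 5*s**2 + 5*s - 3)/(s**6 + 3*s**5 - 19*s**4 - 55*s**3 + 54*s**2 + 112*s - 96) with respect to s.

-277*log(s - 4)/1008 + 17*log(s - 1)/400 + 43*log(s + 2)/36 - 495*log(s + 3)/112 + 1383*log(s + 4)/400 - 1/(60*s - 60) + C

Factor the denominator: (s - 4)*(s - 1)**2*(s + 2)*(s + 3)*(s + 4).
Partial-fraction decomposition: 1383/(400*(s + 4)) - 495/(112*(s + 3)) + 43/(36*(s + 2)) + 17/(400*(s - 1)) + 1/(60*(s - 1)**2) - 277/(1008*(s - 4)).
Integrate each term; A/(s−a) gives A·log|s−a|; A/(s−a)² gives −A/(s−a).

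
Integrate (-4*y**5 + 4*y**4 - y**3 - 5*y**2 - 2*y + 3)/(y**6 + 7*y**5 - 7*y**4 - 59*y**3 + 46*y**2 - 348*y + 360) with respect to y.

Factor the denominator: (y - 3)*(y - 1)*(y + 5)*(y + 6)*(y**2 + 4).
Partial-fraction decomposition: (141*y + 8314)/(15080*(y**2 + 4)) - 12113/(840*(y + 6)) + 15013/(1392*(y + 5)) + 1/(84*(y - 1)) - 241/(624*(y - 3)).
Integrate each term; A/(y−a) gives A·log|y−a|; the (By+D)/(y²+p²) term gives a log and an atan.

-241*log(y - 3)/624 + log(y - 1)/84 + 15013*log(y + 5)/1392 - 12113*log(y + 6)/840 + 141*log(y**2 + 4)/30160 + 4157*atan(y/2)/15080 + C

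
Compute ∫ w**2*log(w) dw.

Use integration by parts with u = log(w), dv = w**2 dw.
Then du = 1/w dw and v = w**3/3.

w**3*log(w)/3 - w**3/9 + C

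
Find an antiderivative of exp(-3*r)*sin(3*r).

-exp(-3*r)*sin(3*r)/6 - exp(-3*r)*cos(3*r)/6 + C

Let I denote the integral. Integrate by parts with u = sin(3*r), dv = exp(-3*r) dr, so v = -exp(-3*r)/3: I = -exp(-3*r)*sin(3*r)/3 + ∫ exp(-3*r)*cos(3*r) dr.
Apply parts again with u = cos(3*r), dv = exp(-3*r) dr: ∫ exp(-3*r)*cos(3*r) dr = -exp(-3*r)*cos(3*r)/3 − I. Substituting back brings back I: I = -exp(-3*r)*sin(3*r)/3 - exp(-3*r)*cos(3*r)/3 − I.
Solving for I: (1 + 1)·I equals the remaining terms, so I = (1/2)·(-exp(-3*r)*sin(3*r)/3 - exp(-3*r)*cos(3*r)/3).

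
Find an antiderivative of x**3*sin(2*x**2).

Let u = x², du = 2x dx; rewrite as (1/2)∫ u^1·sin(2u) du.
Now integrate by parts 1 time.

-x**2*cos(2*x**2)/4 + sin(2*x**2)/8 + C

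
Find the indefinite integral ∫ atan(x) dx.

x*atan(x) - log(x**2 + 1)/2 + C

Use integration by parts with u = arctan(x), dv = dx.
Then du = 1/(x**2 + 1) dx.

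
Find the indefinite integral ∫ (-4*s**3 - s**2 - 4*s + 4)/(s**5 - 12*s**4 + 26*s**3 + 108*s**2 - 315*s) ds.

Factor the denominator: s*(s - 7)*(s - 5)*(s - 3)*(s + 3).
Partial-fraction decomposition: 23/(288*(s + 3)) - 125/(144*(s - 3)) + 541/(160*(s - 5)) - 289/(112*(s - 7)) - 4/(315*s).
Integrate each term: A/(s−a) contributes A·log|s−a|.

-4*log(s)/315 - 289*log(s - 7)/112 + 541*log(s - 5)/160 - 125*log(s - 3)/144 + 23*log(s + 3)/288 + C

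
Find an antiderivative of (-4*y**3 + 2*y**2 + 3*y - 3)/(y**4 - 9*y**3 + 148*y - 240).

-777*log(y - 6)/40 + 146*log(y - 5)/9 - 7*log(y - 2)/24 - 91*log(y + 4)/180 + C

Factor the denominator: (y - 6)*(y - 5)*(y - 2)*(y + 4).
Partial-fraction decomposition: -91/(180*(y + 4)) - 7/(24*(y - 2)) + 146/(9*(y - 5)) - 777/(40*(y - 6)).
Integrate each term: A/(y−a) contributes A·log|y−a|.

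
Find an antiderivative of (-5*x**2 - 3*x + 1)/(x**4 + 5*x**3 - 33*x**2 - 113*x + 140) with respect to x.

Factor the denominator: (x - 5)*(x - 1)*(x + 4)*(x + 7).
Partial-fraction decomposition: 223/(288*(x + 7)) - 67/(135*(x + 4)) + 7/(160*(x - 1)) - 139/(432*(x - 5)).
Integrate each term: A/(x−a) contributes A·log|x−a|.

-139*log(x - 5)/432 + 7*log(x - 1)/160 - 67*log(x + 4)/135 + 223*log(x + 7)/288 + C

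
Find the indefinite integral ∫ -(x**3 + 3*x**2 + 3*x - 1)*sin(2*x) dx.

Use integration by parts with u = x**3 + 3*x**2 + 3*x - 1, dv = -sin(2*x) dx, so v = cos(2*x)/2.
Apply parts 3 times (tabular method): alternate signs, differentiate u down to 0, integrate dv up.

x**3*cos(2*x)/2 - 3*x**2*sin(2*x)/4 + 3*x**2*cos(2*x)/2 - 3*x*sin(2*x)/2 + 3*x*cos(2*x)/4 - 3*sin(2*x)/8 - 5*cos(2*x)/4 + C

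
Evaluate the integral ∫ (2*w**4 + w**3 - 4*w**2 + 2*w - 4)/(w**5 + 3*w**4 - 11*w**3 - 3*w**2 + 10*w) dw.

Factor the denominator: w*(w - 2)*(w - 1)*(w + 1)*(w + 5).
Partial-fraction decomposition: 337/(280*(w + 5)) + 3/(8*(w + 1)) + 1/(4*(w - 1)) + 4/(7*(w - 2)) - 2/(5*w).
Integrate each term: A/(w−a) contributes A·log|w−a|.

-2*log(w)/5 + 4*log(w - 2)/7 + log(w - 1)/4 + 3*log(w + 1)/8 + 337*log(w + 5)/280 + C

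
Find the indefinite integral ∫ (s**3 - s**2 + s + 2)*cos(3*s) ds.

Use integration by parts with u = s**3 - s**2 + s + 2, dv = cos(3*s) ds, so v = sin(3*s)/3.
Apply parts 3 times (tabular method): alternate signs, differentiate u down to 0, integrate dv up.

s**3*sin(3*s)/3 - s**2*sin(3*s)/3 + s**2*cos(3*s)/3 + s*sin(3*s)/9 - 2*s*cos(3*s)/9 + 20*sin(3*s)/27 + cos(3*s)/27 + C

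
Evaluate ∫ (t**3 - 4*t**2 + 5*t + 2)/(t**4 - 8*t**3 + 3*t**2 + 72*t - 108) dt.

Factor the denominator: (t - 6)*(t - 3)*(t - 2)*(t + 3).
Partial-fraction decomposition: 38/(135*(t + 3)) + 1/(5*(t - 2)) - 4/(9*(t - 3)) + 26/(27*(t - 6)).
Integrate each term: A/(t−a) contributes A·log|t−a|.

26*log(t - 6)/27 - 4*log(t - 3)/9 + log(t - 2)/5 + 38*log(t + 3)/135 + C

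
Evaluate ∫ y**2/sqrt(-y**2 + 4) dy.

-y*sqrt(-y**2 + 4)/2 + 2*asin(y/2) + C

Substitute y = 2·sin(θ), so dy = 2·cos(θ) dθ and the radical becomes sqrt(-y**2 + 4) = 2·cos(θ) by the Pythagorean identity.
Integrate the resulting trig expression in θ, then back-substitute θ = asin(y/2), sin(θ) = y/2, cos(θ) = sqrt(-y**2 + 4)/2 (absorbing any constant into C).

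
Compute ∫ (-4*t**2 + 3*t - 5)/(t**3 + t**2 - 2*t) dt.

5*log(t)/2 - 2*log(t - 1) - 9*log(t + 2)/2 + C

Factor the denominator: t*(t - 1)*(t + 2).
Partial-fraction decomposition: -9/(2*(t + 2)) - 2/(t - 1) + 5/(2*t).
Integrate each term: A/(t−a) contributes A·log|t−a|.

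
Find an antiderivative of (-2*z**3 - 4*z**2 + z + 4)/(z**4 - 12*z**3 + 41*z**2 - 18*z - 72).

Factor the denominator: (z - 6)*(z - 4)*(z - 3)*(z + 1).
Partial-fraction decomposition: -1/(140*(z + 1)) - 83/(12*(z - 3)) + 92/(5*(z - 4)) - 283/(21*(z - 6)).
Integrate each term: A/(z−a) contributes A·log|z−a|.

-283*log(z - 6)/21 + 92*log(z - 4)/5 - 83*log(z - 3)/12 - log(z + 1)/140 + C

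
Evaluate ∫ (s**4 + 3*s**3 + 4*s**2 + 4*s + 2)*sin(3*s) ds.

-s**4*cos(3*s)/3 + 4*s**3*sin(3*s)/9 - s**3*cos(3*s) + s**2*sin(3*s) - 8*s**2*cos(3*s)/9 + 16*s*sin(3*s)/27 - 2*s*cos(3*s)/3 + 2*sin(3*s)/9 - 38*cos(3*s)/81 + C

Use integration by parts with u = s**4 + 3*s**3 + 4*s**2 + 4*s + 2, dv = sin(3*s) ds, so v = -cos(3*s)/3.
Apply parts 4 times (tabular method): alternate signs, differentiate u down to 0, integrate dv up.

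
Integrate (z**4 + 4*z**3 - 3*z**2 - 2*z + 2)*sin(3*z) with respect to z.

Use integration by parts with u = z**4 + 4*z**3 - 3*z**2 - 2*z + 2, dv = sin(3*z) dz, so v = -cos(3*z)/3.
Apply parts 4 times (tabular method): alternate signs, differentiate u down to 0, integrate dv up.

-z**4*cos(3*z)/3 + 4*z**3*sin(3*z)/9 - 4*z**3*cos(3*z)/3 + 4*z**2*sin(3*z)/3 + 13*z**2*cos(3*z)/9 - 26*z*sin(3*z)/27 + 14*z*cos(3*z)/9 - 14*sin(3*z)/27 - 80*cos(3*z)/81 + C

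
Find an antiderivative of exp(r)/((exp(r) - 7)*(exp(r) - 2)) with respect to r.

log(exp(r) - 7)/5 - log(exp(r) - 2)/5 + C

Let u = e^r, du = e^r dr.
The integral becomes ∫ du/((u-7)(u-2)); decompose into partial fractions.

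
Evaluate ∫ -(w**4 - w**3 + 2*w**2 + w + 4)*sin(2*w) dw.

w**4*cos(2*w)/2 - w**3*sin(2*w) - w**3*cos(2*w)/2 + 3*w**2*sin(2*w)/4 - w**2*cos(2*w)/2 + w*sin(2*w)/2 + 5*w*cos(2*w)/4 - 5*sin(2*w)/8 + 9*cos(2*w)/4 + C

Use integration by parts with u = w**4 - w**3 + 2*w**2 + w + 4, dv = -sin(2*w) dw, so v = cos(2*w)/2.
Apply parts 4 times (tabular method): alternate signs, differentiate u down to 0, integrate dv up.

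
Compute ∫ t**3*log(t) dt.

Use integration by parts with u = log(t), dv = t**3 dt.
Then du = 1/t dt and v = t**4/4.

t**4*log(t)/4 - t**4/16 + C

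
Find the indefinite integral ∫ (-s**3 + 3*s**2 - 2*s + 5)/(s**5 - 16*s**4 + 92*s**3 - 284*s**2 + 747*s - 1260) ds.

Factor the denominator: (s - 7)*(s - 5)*(s - 4)*(s**2 + 9).
Partial-fraction decomposition: (828*s + 2287)/(24650*(s**2 + 9)) - 19/(75*(s - 4)) + 55/(68*(s - 5)) - 205/(348*(s - 7)).
Integrate each term; A/(s−a) gives A·log|s−a|; the (Bs+D)/(s²+p²) term gives a log and an atan.

-205*log(s - 7)/348 + 55*log(s - 5)/68 - 19*log(s - 4)/75 + 207*log(s**2 + 9)/12325 + 2287*atan(s/3)/73950 + C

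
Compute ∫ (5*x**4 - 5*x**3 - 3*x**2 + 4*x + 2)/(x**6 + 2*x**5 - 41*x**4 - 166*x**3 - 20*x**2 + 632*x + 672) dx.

3391*log(x - 7)/14850 - 19*log(x - 2)/1200 - 1921*log(x + 2)/432 + 503*log(x + 3)/50 - 769*log(x + 4)/132 - 17/(12*x + 24) + C

Factor the denominator: (x - 7)*(x - 2)*(x + 2)**2*(x + 3)*(x + 4).
Partial-fraction decomposition: -769/(132*(x + 4)) + 503/(50*(x + 3)) - 1921/(432*(x + 2)) + 17/(12*(x + 2)**2) - 19/(1200*(x - 2)) + 3391/(14850*(x - 7)).
Integrate each term; A/(x−a) gives A·log|x−a|; A/(x−a)² gives −A/(x−a).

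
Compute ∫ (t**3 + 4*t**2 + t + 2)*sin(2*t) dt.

-t**3*cos(2*t)/2 + 3*t**2*sin(2*t)/4 - 2*t**2*cos(2*t) + 2*t*sin(2*t) + t*cos(2*t)/4 - sin(2*t)/8 + C

Use integration by parts with u = t**3 + 4*t**2 + t + 2, dv = sin(2*t) dt, so v = -cos(2*t)/2.
Apply parts 3 times (tabular method): alternate signs, differentiate u down to 0, integrate dv up.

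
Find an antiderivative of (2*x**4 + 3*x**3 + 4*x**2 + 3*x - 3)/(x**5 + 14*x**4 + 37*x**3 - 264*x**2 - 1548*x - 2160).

193*log(x - 5)/968 - 35*log(x + 3)/24 + 41*log(x + 4)/4 - 10151*log(x + 6)/1452 + 689/(22*x + 132) + C

Factor the denominator: (x - 5)*(x + 3)*(x + 4)*(x + 6)**2.
Partial-fraction decomposition: -10151/(1452*(x + 6)) - 689/(22*(x + 6)**2) + 41/(4*(x + 4)) - 35/(24*(x + 3)) + 193/(968*(x - 5)).
Integrate each term; A/(x−a) gives A·log|x−a|; A/(x−a)² gives −A/(x−a).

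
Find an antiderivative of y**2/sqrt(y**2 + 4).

y*sqrt(y**2 + 4)/2 - 2*log(y + sqrt(y**2 + 4)) + C

Substitute y = 2·tan(θ), so dy = 2·sec(θ)^2 dθ and the radical becomes sqrt(y**2 + 4) = 2·sec(θ) by the Pythagorean identity.
Integrate the resulting trig expression in θ, then back-substitute tan(θ) = y/2, sec(θ) = sqrt(y**2 + 4)/2 (absorbing any constant into C).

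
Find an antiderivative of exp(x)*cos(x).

Let I denote the integral. Integrate by parts with u = cos(x), dv = exp(x) dx, so v = exp(x): I = exp(x)*cos(x) + ∫ exp(x)*sin(x) dx.
Apply parts again with u = sin(x), dv = exp(x) dx: ∫ exp(x)*sin(x) dx = exp(x)*sin(x) − I. Substituting back brings back I: I = exp(x)*sin(x) + exp(x)*cos(x) − I.
Solving for I: (1 + 1)·I equals the remaining terms, so I = (1/2)·(exp(x)*sin(x) + exp(x)*cos(x)).

exp(x)*sin(x)/2 + exp(x)*cos(x)/2 + C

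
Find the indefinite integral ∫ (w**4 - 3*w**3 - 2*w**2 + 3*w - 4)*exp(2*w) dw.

Use integration by parts with u = w**4 - 3*w**3 - 2*w**2 + 3*w - 4, dv = exp(2*w) dw, so v = exp(2*w)/2.
Apply parts 4 times (tabular method): alternate signs, differentiate u down to 0, integrate dv up.

(4*w**4 - 20*w**3 + 22*w**2 - 10*w - 11)*exp(2*w)/8 + C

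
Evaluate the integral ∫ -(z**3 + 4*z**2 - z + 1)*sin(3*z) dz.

z**3*cos(3*z)/3 - z**2*sin(3*z)/3 + 4*z**2*cos(3*z)/3 - 8*z*sin(3*z)/9 - 5*z*cos(3*z)/9 + 5*sin(3*z)/27 + cos(3*z)/27 + C

Use integration by parts with u = z**3 + 4*z**2 - z + 1, dv = -sin(3*z) dz, so v = cos(3*z)/3.
Apply parts 3 times (tabular method): alternate signs, differentiate u down to 0, integrate dv up.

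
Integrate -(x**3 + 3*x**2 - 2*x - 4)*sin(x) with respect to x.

x**3*cos(x) - 3*x**2*sin(x) + 3*x**2*cos(x) - 6*x*sin(x) - 8*x*cos(x) + 8*sin(x) - 10*cos(x) + C

Use integration by parts with u = x**3 + 3*x**2 - 2*x - 4, dv = -sin(x) dx, so v = cos(x).
Apply parts 3 times (tabular method): alternate signs, differentiate u down to 0, integrate dv up.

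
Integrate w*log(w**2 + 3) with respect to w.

Let u = w**2 + 3, so du = (2*w) dw.
The integral becomes (1/2)·∫ log(u) du; integrate by parts with u′=log(u), dv′=du.

w**2*log(w**2 + 3)/2 - w**2/2 + 3*log(w**2 + 3)/2 + C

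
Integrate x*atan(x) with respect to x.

x**2*atan(x)/2 - x/2 + atan(x)/2 + C

Use integration by parts with u = arctan(x), dv = x dx.
Then du = 1/(x**2 + 1) dx.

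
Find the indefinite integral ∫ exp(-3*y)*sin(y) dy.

Let I denote the integral. Integrate by parts with u = sin(y), dv = exp(-3*y) dy, so v = -exp(-3*y)/3: I = -exp(-3*y)*sin(y)/3 + (1/3)·∫ exp(-3*y)*cos(y) dy.
Apply parts again with u = cos(y), dv = exp(-3*y) dy: ∫ exp(-3*y)*cos(y) dy = -exp(-3*y)*cos(y)/3 − (1/3)·I. Substituting back brings back I: I = -exp(-3*y)*sin(y)/3 - exp(-3*y)*cos(y)/9 − (1/9)·I.
Solving for I: (1 + 1/9)·I equals the remaining terms, so I = (9/10)·(-exp(-3*y)*sin(y)/3 - exp(-3*y)*cos(y)/9).

-3*exp(-3*y)*sin(y)/10 - exp(-3*y)*cos(y)/10 + C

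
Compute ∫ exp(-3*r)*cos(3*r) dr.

Let I denote the integral. Integrate by parts with u = cos(3*r), dv = exp(-3*r) dr, so v = -exp(-3*r)/3: I = -exp(-3*r)*cos(3*r)/3 − ∫ exp(-3*r)*sin(3*r) dr.
Apply parts again with u = sin(3*r), dv = exp(-3*r) dr: ∫ exp(-3*r)*sin(3*r) dr = -exp(-3*r)*sin(3*r)/3 + I. Substituting back brings back I: I = exp(-3*r)*sin(3*r)/3 - exp(-3*r)*cos(3*r)/3 − I.
Solving for I: (1 + 1)·I equals the remaining terms, so I = (1/2)·(exp(-3*r)*sin(3*r)/3 - exp(-3*r)*cos(3*r)/3).

exp(-3*r)*sin(3*r)/6 - exp(-3*r)*cos(3*r)/6 + C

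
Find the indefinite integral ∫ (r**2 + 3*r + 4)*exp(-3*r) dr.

(-9*r**2 - 33*r - 47)*exp(-3*r)/27 + C

Use integration by parts with u = r**2 + 3*r + 4, dv = exp(-3*r) dr, so v = -exp(-3*r)/3.
Apply parts 2 times (tabular method): alternate signs, differentiate u down to 0, integrate dv up.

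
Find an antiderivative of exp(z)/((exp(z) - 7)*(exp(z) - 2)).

log(exp(z) - 7)/5 - log(exp(z) - 2)/5 + C

Let u = e^z, du = e^z dz.
The integral becomes ∫ du/((u-2)(u-7)); decompose into partial fractions.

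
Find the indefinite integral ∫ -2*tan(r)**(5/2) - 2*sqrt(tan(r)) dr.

Let u = tan(r), so du = (tan(r)**2 + 1) dr.
Rewriting, the integral becomes -2·∫ √u du = -2·(2/3)u^(3/2).
Substituting back, u = tan(r).

-4*tan(r)**(3/2)/3 + C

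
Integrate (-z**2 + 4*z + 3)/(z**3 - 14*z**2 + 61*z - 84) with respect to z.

-3*log(z - 7)/2 - log(z - 4) + 3*log(z - 3)/2 + C

Factor the denominator: (z - 7)*(z - 4)*(z - 3).
Partial-fraction decomposition: 3/(2*(z - 3)) - 1/(z - 4) - 3/(2*(z - 7)).
Integrate each term: A/(z−a) contributes A·log|z−a|.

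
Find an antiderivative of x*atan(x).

Use integration by parts with u = arctan(x), dv = x dx.
Then du = 1/(x**2 + 1) dx.

x**2*atan(x)/2 - x/2 + atan(x)/2 + C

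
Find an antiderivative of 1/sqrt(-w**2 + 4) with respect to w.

Substitute w = 2·sin(θ), so dw = 2·cos(θ) dθ and the radical becomes sqrt(-w**2 + 4) = 2·cos(θ) by the Pythagorean identity.
Integrate the resulting trig expression in θ, then back-substitute θ = asin(w/2), sin(θ) = w/2, cos(θ) = sqrt(-w**2 + 4)/2 (absorbing any constant into C).

asin(w/2) + C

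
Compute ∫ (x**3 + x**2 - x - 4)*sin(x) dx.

-x**3*cos(x) + 3*x**2*sin(x) - x**2*cos(x) + 2*x*sin(x) + 7*x*cos(x) - 7*sin(x) + 6*cos(x) + C

Use integration by parts with u = x**3 + x**2 - x - 4, dv = sin(x) dx, so v = -cos(x).
Apply parts 3 times (tabular method): alternate signs, differentiate u down to 0, integrate dv up.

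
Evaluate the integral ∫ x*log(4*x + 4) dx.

Use integration by parts with u = log(4*x + 4), dv = x dx.
Then du = 4/(4*x + 4) dx and v = x**2/2.

x**2*log(4*x + 4)/2 - x**2/4 + x/2 - log(x + 1)/2 + C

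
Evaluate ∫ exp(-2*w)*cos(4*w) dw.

exp(-2*w)*sin(4*w)/5 - exp(-2*w)*cos(4*w)/10 + C

Let I denote the integral. Integrate by parts with u = cos(4*w), dv = exp(-2*w) dw, so v = -exp(-2*w)/2: I = -exp(-2*w)*cos(4*w)/2 − 2·∫ exp(-2*w)*sin(4*w) dw.
Apply parts again with u = sin(4*w), dv = exp(-2*w) dw: ∫ exp(-2*w)*sin(4*w) dw = -exp(-2*w)*sin(4*w)/2 + 2·I. Substituting back brings back I: I = exp(-2*w)*sin(4*w) - exp(-2*w)*cos(4*w)/2 − 4·I.
Solving for I: (1 + 4)·I equals the remaining terms, so I = (1/5)·(exp(-2*w)*sin(4*w) - exp(-2*w)*cos(4*w)/2).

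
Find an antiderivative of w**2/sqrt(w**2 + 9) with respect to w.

Substitute w = 3·tan(θ), so dw = 3·sec(θ)^2 dθ and the radical becomes sqrt(w**2 + 9) = 3·sec(θ) by the Pythagorean identity.
Integrate the resulting trig expression in θ, then back-substitute tan(θ) = w/3, sec(θ) = sqrt(w**2 + 9)/3 (absorbing any constant into C).

w*sqrt(w**2 + 9)/2 - 9*log(w + sqrt(w**2 + 9))/2 + C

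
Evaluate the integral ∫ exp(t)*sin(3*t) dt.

exp(t)*sin(3*t)/10 - 3*exp(t)*cos(3*t)/10 + C

Let I denote the integral. Integrate by parts with u = sin(3*t), dv = exp(t) dt, so v = exp(t): I = exp(t)*sin(3*t) − 3·∫ exp(t)*cos(3*t) dt.
Apply parts again with u = cos(3*t), dv = exp(t) dt: ∫ exp(t)*cos(3*t) dt = exp(t)*cos(3*t) + 3·I. Substituting back brings back I: I = exp(t)*sin(3*t) - 3*exp(t)*cos(3*t) − 9·I.
Solving for I: (1 + 9)·I equals the remaining terms, so I = (1/10)·(exp(t)*sin(3*t) - 3*exp(t)*cos(3*t)).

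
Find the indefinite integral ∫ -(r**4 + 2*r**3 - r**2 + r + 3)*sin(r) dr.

Use integration by parts with u = r**4 + 2*r**3 - r**2 + r + 3, dv = -sin(r) dr, so v = cos(r).
Apply parts 4 times (tabular method): alternate signs, differentiate u down to 0, integrate dv up.

r**4*cos(r) - 4*r**3*sin(r) + 2*r**3*cos(r) - 6*r**2*sin(r) - 13*r**2*cos(r) + 26*r*sin(r) - 11*r*cos(r) + 11*sin(r) + 29*cos(r) + C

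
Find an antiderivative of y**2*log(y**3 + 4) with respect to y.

y**3*log(y**3 + 4)/3 - y**3/3 + 4*log(y**3 + 4)/3 + C

Let u = y**3 + 4, so du = (3*y**2) dy.
The integral becomes (1/3)·∫ log(u) du; integrate by parts with u′=log(u), dv′=du.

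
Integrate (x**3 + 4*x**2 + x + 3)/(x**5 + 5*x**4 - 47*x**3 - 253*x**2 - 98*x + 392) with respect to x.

61*log(x - 7)/924 - log(x - 1)/80 + log(x + 2)/30 + log(x + 4)/330 - 151*log(x + 7)/1680 + C

Factor the denominator: (x - 7)*(x - 1)*(x + 2)*(x + 4)*(x + 7).
Partial-fraction decomposition: -151/(1680*(x + 7)) + 1/(330*(x + 4)) + 1/(30*(x + 2)) - 1/(80*(x - 1)) + 61/(924*(x - 7)).
Integrate each term: A/(x−a) contributes A·log|x−a|.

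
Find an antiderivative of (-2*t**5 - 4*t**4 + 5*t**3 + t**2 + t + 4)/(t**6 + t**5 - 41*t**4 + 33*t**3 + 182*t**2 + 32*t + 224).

-68777*log(t - 4)/57222 - 17*log(t + 2)/450 - 2031*log(t + 7)/2750 - 1571*log(t**2 + 1)/144500 - 453*atan(t)/72250 + 124/(51*t - 204) + C

Factor the denominator: (t - 4)**2*(t + 2)*(t + 7)*(t**2 + 1).
Partial-fraction decomposition: -(1571*t + 453)/(72250*(t**2 + 1)) - 2031/(2750*(t + 7)) - 17/(450*(t + 2)) - 68777/(57222*(t - 4)) - 124/(51*(t - 4)**2).
Integrate each term; A/(t−a) gives A·log|t−a|; the (Bt+D)/(t²+p²) term gives a log and an atan.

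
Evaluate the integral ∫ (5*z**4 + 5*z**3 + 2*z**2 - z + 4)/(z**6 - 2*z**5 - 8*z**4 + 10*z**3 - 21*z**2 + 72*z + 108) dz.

Factor the denominator: (z - 3)**2*(z + 1)*(z + 3)*(z**2 + 4).
Partial-fraction decomposition: -(23*z - 28)/(65*(z**2 + 4)) - 295/(936*(z + 3)) + 7/(160*(z + 1)) + 2341/(3744*(z - 3)) + 43/(24*(z - 3)**2).
Integrate each term; A/(z−a) gives A·log|z−a|; the (Bz+D)/(z²+p²) term gives a log and an atan.

2341*log(z - 3)/3744 + 7*log(z + 1)/160 - 295*log(z + 3)/936 - 23*log(z**2 + 4)/130 + 14*atan(z/2)/65 - 43/(24*z - 72) + C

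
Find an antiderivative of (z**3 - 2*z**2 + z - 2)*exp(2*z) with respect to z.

Use integration by parts with u = z**3 - 2*z**2 + z - 2, dv = exp(2*z) dz, so v = exp(2*z)/2.
Apply parts 3 times (tabular method): alternate signs, differentiate u down to 0, integrate dv up.

(4*z**3 - 14*z**2 + 18*z - 17)*exp(2*z)/8 + C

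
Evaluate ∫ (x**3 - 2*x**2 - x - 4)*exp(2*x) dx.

Use integration by parts with u = x**3 - 2*x**2 - x - 4, dv = exp(2*x) dx, so v = exp(2*x)/2.
Apply parts 3 times (tabular method): alternate signs, differentiate u down to 0, integrate dv up.

(4*x**3 - 14*x**2 + 10*x - 21)*exp(2*x)/8 + C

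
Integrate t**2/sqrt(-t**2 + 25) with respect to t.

-t*sqrt(-t**2 + 25)/2 + 25*asin(t/5)/2 + C

Substitute t = 5·sin(θ), so dt = 5·cos(θ) dθ and the radical becomes sqrt(-t**2 + 25) = 5·cos(θ) by the Pythagorean identity.
Integrate the resulting trig expression in θ, then back-substitute θ = asin(t/5), sin(θ) = t/5, cos(θ) = sqrt(-t**2 + 25)/5 (absorbing any constant into C).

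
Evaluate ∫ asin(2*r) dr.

Use integration by parts with u = arcsin(2*r), dv = dr.
Then du = 2/sqrt(-4*r**2 + 1) dr.

r*asin(2*r) + sqrt(-4*r**2 + 1)/2 + C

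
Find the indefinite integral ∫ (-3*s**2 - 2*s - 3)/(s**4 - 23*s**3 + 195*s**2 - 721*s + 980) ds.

Factor the denominator: (s - 7)**2*(s - 5)*(s - 4).
Partial-fraction decomposition: 59/(9*(s - 4)) - 22/(s - 5) + 139/(9*(s - 7)) - 82/(3*(s - 7)**2).
Integrate each term; A/(s−a) gives A·log|s−a|; A/(s−a)² gives −A/(s−a).

139*log(s - 7)/9 - 22*log(s - 5) + 59*log(s - 4)/9 + 82/(3*s - 21) + C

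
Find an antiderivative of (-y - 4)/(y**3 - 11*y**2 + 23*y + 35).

-11*log(y - 7)/16 + 3*log(y - 5)/4 - log(y + 1)/16 + C

Factor the denominator: (y - 7)*(y - 5)*(y + 1).
Partial-fraction decomposition: -1/(16*(y + 1)) + 3/(4*(y - 5)) - 11/(16*(y - 7)).
Integrate each term: A/(y−a) contributes A·log|y−a|.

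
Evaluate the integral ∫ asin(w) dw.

Use integration by parts with u = arcsin(w), dv = dw.
Then du = 1/sqrt(-w**2 + 1) dw.

w*asin(w) + sqrt(-w**2 + 1) + C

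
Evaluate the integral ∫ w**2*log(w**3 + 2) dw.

Let u = w**3 + 2, so du = (3*w**2) dw.
The integral becomes (1/3)·∫ log(u) du; integrate by parts with u′=log(u), dv′=du.

w**3*log(w**3 + 2)/3 - w**3/3 + 2*log(w**3 + 2)/3 + C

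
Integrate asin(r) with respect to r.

r*asin(r) + sqrt(-r**2 + 1) + C

Use integration by parts with u = arcsin(r), dv = dr.
Then du = 1/sqrt(-r**2 + 1) dr.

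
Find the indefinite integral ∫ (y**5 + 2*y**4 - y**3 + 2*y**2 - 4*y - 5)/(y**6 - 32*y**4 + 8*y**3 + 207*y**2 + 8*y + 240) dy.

729868*log(y - 4)/1147041 - 29*log(y + 3)/980 + 1685*log(y + 5)/4212 - 127*log(y**2 + 1)/37570 - 693*atan(y)/37570 - 1483/(1071*y - 4284) + C

Factor the denominator: (y - 4)**2*(y + 3)*(y + 5)*(y**2 + 1).
Partial-fraction decomposition: -(254*y + 693)/(37570*(y**2 + 1)) + 1685/(4212*(y + 5)) - 29/(980*(y + 3)) + 729868/(1147041*(y - 4)) + 1483/(1071*(y - 4)**2).
Integrate each term; A/(y−a) gives A·log|y−a|; the (By+D)/(y²+p²) term gives a log and an atan.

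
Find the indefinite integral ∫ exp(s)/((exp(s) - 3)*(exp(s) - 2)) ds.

log(exp(s) - 3) - log(exp(s) - 2) + C

Let u = e^s, du = e^s ds.
The integral becomes ∫ du/((u-3)(u-2)); decompose into partial fractions.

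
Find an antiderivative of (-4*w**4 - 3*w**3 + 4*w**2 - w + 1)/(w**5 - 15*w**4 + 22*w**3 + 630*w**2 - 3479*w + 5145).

75717*log(w - 7)/3136 - 2779*log(w - 5)/96 + 371*log(w - 3)/320 - 8371*log(w + 7)/23520 + 10443/(112*w - 784) + C

Factor the denominator: (w - 7)**2*(w - 5)*(w - 3)*(w + 7).
Partial-fraction decomposition: -8371/(23520*(w + 7)) + 371/(320*(w - 3)) - 2779/(96*(w - 5)) + 75717/(3136*(w - 7)) - 10443/(112*(w - 7)**2).
Integrate each term; A/(w−a) gives A·log|w−a|; A/(w−a)² gives −A/(w−a).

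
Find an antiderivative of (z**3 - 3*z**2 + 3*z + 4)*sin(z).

Use integration by parts with u = z**3 - 3*z**2 + 3*z + 4, dv = sin(z) dz, so v = -cos(z).
Apply parts 3 times (tabular method): alternate signs, differentiate u down to 0, integrate dv up.

-z**3*cos(z) + 3*z**2*sin(z) + 3*z**2*cos(z) - 6*z*sin(z) + 3*z*cos(z) - 3*sin(z) - 10*cos(z) + C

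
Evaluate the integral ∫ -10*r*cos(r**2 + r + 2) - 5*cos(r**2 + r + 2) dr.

Let u = r**2 + r + 2, so du = (2*r + 1) dr.
Rewriting, the integral becomes -5·∫ cos(u) du = -5·sin(u).
Substituting back, u = r**2 + r + 2.

-5*sin(r**2 + r + 2) + C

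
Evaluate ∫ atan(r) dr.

Use integration by parts with u = arctan(r), dv = dr.
Then du = 1/(r**2 + 1) dr.

r*atan(r) - log(r**2 + 1)/2 + C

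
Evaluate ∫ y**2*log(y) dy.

Use integration by parts with u = log(y), dv = y**2 dy.
Then du = 1/y dy and v = y**3/3.

y**3*log(y)/3 - y**3/9 + C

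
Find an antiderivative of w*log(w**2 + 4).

w**2*log(w**2 + 4)/2 - w**2/2 + 2*log(w**2 + 4) + C

Let u = w**2 + 4, so du = (2*w) dw.
The integral becomes (1/2)·∫ log(u) du; integrate by parts with u′=log(u), dv′=du.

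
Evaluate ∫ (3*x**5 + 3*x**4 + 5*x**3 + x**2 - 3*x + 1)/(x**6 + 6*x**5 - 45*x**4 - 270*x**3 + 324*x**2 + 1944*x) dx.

log(x)/1944 + 28315*log(x - 6)/23328 - 554*log(x - 3)/2187 + 301*log(x + 3)/729 + 113803*log(x + 6)/69984 + 20465/(1944*x + 11664) + C

Factor the denominator: x*(x - 6)*(x - 3)*(x + 3)*(x + 6)**2.
Partial-fraction decomposition: 113803/(69984*(x + 6)) - 20465/(1944*(x + 6)**2) + 301/(729*(x + 3)) - 554/(2187*(x - 3)) + 28315/(23328*(x - 6)) + 1/(1944*x).
Integrate each term; A/(x−a) gives A·log|x−a|; A/(x−a)² gives −A/(x−a).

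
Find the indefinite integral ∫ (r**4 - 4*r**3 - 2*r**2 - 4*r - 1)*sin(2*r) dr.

-r**4*cos(2*r)/2 + r**3*sin(2*r) + 2*r**3*cos(2*r) - 3*r**2*sin(2*r) + 5*r**2*cos(2*r)/2 - 5*r*sin(2*r)/2 - r*cos(2*r) + sin(2*r)/2 - 3*cos(2*r)/4 + C

Use integration by parts with u = r**4 - 4*r**3 - 2*r**2 - 4*r - 1, dv = sin(2*r) dr, so v = -cos(2*r)/2.
Apply parts 4 times (tabular method): alternate signs, differentiate u down to 0, integrate dv up.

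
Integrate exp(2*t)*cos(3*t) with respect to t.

Let I denote the integral. Integrate by parts with u = cos(3*t), dv = exp(2*t) dt, so v = exp(2*t)/2: I = exp(2*t)*cos(3*t)/2 + (3/2)·∫ exp(2*t)*sin(3*t) dt.
Apply parts again with u = sin(3*t), dv = exp(2*t) dt: ∫ exp(2*t)*sin(3*t) dt = exp(2*t)*sin(3*t)/2 − (3/2)·I. Substituting back brings back I: I = 3*exp(2*t)*sin(3*t)/4 + exp(2*t)*cos(3*t)/2 − (9/4)·I.
Solving for I: (1 + 9/4)·I equals the remaining terms, so I = (4/13)·(3*exp(2*t)*sin(3*t)/4 + exp(2*t)*cos(3*t)/2).

3*exp(2*t)*sin(3*t)/13 + 2*exp(2*t)*cos(3*t)/13 + C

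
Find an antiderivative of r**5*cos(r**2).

Let u = r², du = 2r dr; rewrite as (1/2)∫ u^2·cos(1u) du.
Now integrate by parts 2 times.

r**4*sin(r**2)/2 + r**2*cos(r**2) - sin(r**2) + C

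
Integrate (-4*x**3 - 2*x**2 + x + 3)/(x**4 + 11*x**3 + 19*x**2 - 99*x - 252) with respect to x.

Factor the denominator: (x - 3)*(x + 3)*(x + 4)*(x + 7).
Partial-fraction decomposition: -127/(12*(x + 7)) + 223/(21*(x + 4)) - 15/(4*(x + 3)) - 2/(7*(x - 3)).
Integrate each term: A/(x−a) contributes A·log|x−a|.

-2*log(x - 3)/7 - 15*log(x + 3)/4 + 223*log(x + 4)/21 - 127*log(x + 7)/12 + C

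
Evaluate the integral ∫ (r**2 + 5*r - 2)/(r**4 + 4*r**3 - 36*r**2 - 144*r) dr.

Factor the denominator: r*(r - 6)*(r + 4)*(r + 6).
Partial-fraction decomposition: -1/(36*(r + 6)) - 3/(40*(r + 4)) + 4/(45*(r - 6)) + 1/(72*r).
Integrate each term: A/(r−a) contributes A·log|r−a|.

log(r)/72 + 4*log(r - 6)/45 - 3*log(r + 4)/40 - log(r + 6)/36 + C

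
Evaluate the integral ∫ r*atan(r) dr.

r**2*atan(r)/2 - r/2 + atan(r)/2 + C

Use integration by parts with u = arctan(r), dv = r dr.
Then du = 1/(r**2 + 1) dr.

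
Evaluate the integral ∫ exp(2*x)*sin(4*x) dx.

Let I denote the integral. Integrate by parts with u = sin(4*x), dv = exp(2*x) dx, so v = exp(2*x)/2: I = exp(2*x)*sin(4*x)/2 − 2·∫ exp(2*x)*cos(4*x) dx.
Apply parts again with u = cos(4*x), dv = exp(2*x) dx: ∫ exp(2*x)*cos(4*x) dx = exp(2*x)*cos(4*x)/2 + 2·I. Substituting back brings back I: I = exp(2*x)*sin(4*x)/2 - exp(2*x)*cos(4*x) − 4·I.
Solving for I: (1 + 4)·I equals the remaining terms, so I = (1/5)·(exp(2*x)*sin(4*x)/2 - exp(2*x)*cos(4*x)).

exp(2*x)*sin(4*x)/10 - exp(2*x)*cos(4*x)/5 + C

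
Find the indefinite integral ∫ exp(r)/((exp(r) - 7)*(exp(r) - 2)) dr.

log(exp(r) - 7)/5 - log(exp(r) - 2)/5 + C

Let u = e^r, du = e^r dr.
The integral becomes ∫ du/((u-7)(u-2)); decompose into partial fractions.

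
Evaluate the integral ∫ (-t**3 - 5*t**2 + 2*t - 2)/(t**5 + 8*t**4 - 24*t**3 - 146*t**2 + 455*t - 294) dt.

-17*log(t - 3)/50 + 26*log(t - 2)/81 - 3*log(t - 1)/64 + 8539*log(t + 7)/129600 + 41/(360*t + 2520) + C

Factor the denominator: (t - 3)*(t - 2)*(t - 1)*(t + 7)**2.
Partial-fraction decomposition: 8539/(129600*(t + 7)) - 41/(360*(t + 7)**2) - 3/(64*(t - 1)) + 26/(81*(t - 2)) - 17/(50*(t - 3)).
Integrate each term; A/(t−a) gives A·log|t−a|; A/(t−a)² gives −A/(t−a).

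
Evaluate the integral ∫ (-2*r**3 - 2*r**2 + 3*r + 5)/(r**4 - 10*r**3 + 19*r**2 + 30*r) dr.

log(r)/6 - 481*log(r - 6)/42 + 28*log(r - 5)/3 - log(r + 1)/21 + C

Factor the denominator: r*(r - 6)*(r - 5)*(r + 1).
Partial-fraction decomposition: -1/(21*(r + 1)) + 28/(3*(r - 5)) - 481/(42*(r - 6)) + 1/(6*r).
Integrate each term: A/(r−a) contributes A·log|r−a|.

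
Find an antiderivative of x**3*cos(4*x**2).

Let u = x², du = 2x dx; rewrite as (1/2)∫ u^1·cos(4u) du.
Now integrate by parts 1 time.

x**2*sin(4*x**2)/8 + cos(4*x**2)/32 + C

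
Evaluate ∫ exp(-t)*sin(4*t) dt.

-exp(-t)*sin(4*t)/17 - 4*exp(-t)*cos(4*t)/17 + C

Let I denote the integral. Integrate by parts with u = sin(4*t), dv = exp(-t) dt, so v = -exp(-t): I = -exp(-t)*sin(4*t) + 4·∫ exp(-t)*cos(4*t) dt.
Apply parts again with u = cos(4*t), dv = exp(-t) dt: ∫ exp(-t)*cos(4*t) dt = -exp(-t)*cos(4*t) − 4·I. Substituting back brings back I: I = -exp(-t)*sin(4*t) - 4*exp(-t)*cos(4*t) − 16·I.
Solving for I: (1 + 16)·I equals the remaining terms, so I = (1/17)·(-exp(-t)*sin(4*t) - 4*exp(-t)*cos(4*t)).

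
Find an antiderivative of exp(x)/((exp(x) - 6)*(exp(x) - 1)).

log(exp(x) - 6)/5 - log(exp(x) - 1)/5 + C

Let u = e^x, du = e^x dx.
The integral becomes ∫ du/((u-1)(u-6)); decompose into partial fractions.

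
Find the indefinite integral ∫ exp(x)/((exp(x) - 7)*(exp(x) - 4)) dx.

log(exp(x) - 7)/3 - log(exp(x) - 4)/3 + C

Let u = e^x, du = e^x dx.
The integral becomes ∫ du/((u-7)(u-4)); decompose into partial fractions.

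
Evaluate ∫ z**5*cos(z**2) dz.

Let u = z², du = 2z dz; rewrite as (1/2)∫ u^2·cos(1u) du.
Now integrate by parts 2 times.

z**4*sin(z**2)/2 + z**2*cos(z**2) - sin(z**2) + C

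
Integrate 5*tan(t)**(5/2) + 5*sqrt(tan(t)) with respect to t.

Let u = tan(t), so du = (tan(t)**2 + 1) dt.
Rewriting, the integral becomes 5·∫ √u du = 5·(2/3)u^(3/2).
Substituting back, u = tan(t).

10*tan(t)**(3/2)/3 + C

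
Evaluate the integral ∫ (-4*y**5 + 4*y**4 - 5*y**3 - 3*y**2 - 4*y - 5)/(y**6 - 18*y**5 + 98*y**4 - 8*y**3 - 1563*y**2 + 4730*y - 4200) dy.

-59519*log(y - 7)/880 + 18427*log(y - 5)/324 + 827*log(y - 3)/112 - 43*log(y - 2)/90 - 1801*log(y + 4)/12474 - 3575/(36*y - 180) + C

Factor the denominator: (y - 7)*(y - 5)**2*(y - 3)*(y - 2)*(y + 4).
Partial-fraction decomposition: -1801/(12474*(y + 4)) - 43/(90*(y - 2)) + 827/(112*(y - 3)) + 18427/(324*(y - 5)) + 3575/(36*(y - 5)**2) - 59519/(880*(y - 7)).
Integrate each term; A/(y−a) gives A·log|y−a|; A/(y−a)² gives −A/(y−a).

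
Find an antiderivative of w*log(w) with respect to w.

Use integration by parts with u = log(w), dv = w dw.
Then du = 1/w dw and v = w**2/2.

w**2*log(w)/2 - w**2/4 + C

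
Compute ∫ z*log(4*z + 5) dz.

z**2*log(4*z + 5)/2 - z**2/4 + 5*z/8 - 25*log(4*z + 5)/32 + C

Use integration by parts with u = log(4*z + 5), dv = z dz.
Then du = 4/(4*z + 5) dz and v = z**2/2.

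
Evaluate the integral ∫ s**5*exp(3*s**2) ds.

(9*s**4 - 6*s**2 + 2)*exp(3*s**2)/54 + C

Let u = s², du = 2s ds; rewrite as (1/2)∫ u^2·exp(3u) du.
Now integrate by parts 2 times.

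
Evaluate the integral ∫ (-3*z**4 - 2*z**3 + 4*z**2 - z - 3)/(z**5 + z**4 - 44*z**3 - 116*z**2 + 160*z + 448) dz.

Factor the denominator: (z - 7)*(z - 2)*(z + 2)*(z + 4)**2.
Partial-fraction decomposition: -1678/(1089*(z + 4)) + 575/(132*(z + 4)**2) - 17/(144*(z + 2)) + 53/(720*(z - 2)) - 7703/(5445*(z - 7)).
Integrate each term; A/(z−a) gives A·log|z−a|; A/(z−a)² gives −A/(z−a).

-7703*log(z - 7)/5445 + 53*log(z - 2)/720 - 17*log(z + 2)/144 - 1678*log(z + 4)/1089 - 575/(132*z + 528) + C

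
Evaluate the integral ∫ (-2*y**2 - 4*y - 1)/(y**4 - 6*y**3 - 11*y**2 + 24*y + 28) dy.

Factor the denominator: (y - 7)*(y - 2)*(y + 1)*(y + 2).
Partial-fraction decomposition: 1/(36*(y + 2)) + 1/(24*(y + 1)) + 17/(60*(y - 2)) - 127/(360*(y - 7)).
Integrate each term: A/(y−a) contributes A·log|y−a|.

-127*log(y - 7)/360 + 17*log(y - 2)/60 + log(y + 1)/24 + log(y + 2)/36 + C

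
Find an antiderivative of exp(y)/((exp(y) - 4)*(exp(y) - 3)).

log(exp(y) - 4) - log(exp(y) - 3) + C

Let u = e^y, du = e^y dy.
The integral becomes ∫ du/((u-3)(u-4)); decompose into partial fractions.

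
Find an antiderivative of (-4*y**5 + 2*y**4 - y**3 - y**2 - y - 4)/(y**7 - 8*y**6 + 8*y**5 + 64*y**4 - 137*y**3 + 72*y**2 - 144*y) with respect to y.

log(y)/36 + 15243*log(y - 4)/3332 - 853*log(y - 3)/180 + 1151*log(y + 3)/8820 + log(y**2 + 1)/340 + 2*atan(y)/85 + 54/(7*y - 28) + C

Factor the denominator: y*(y - 4)**2*(y - 3)*(y + 3)*(y**2 + 1).
Partial-fraction decomposition: (y + 4)/(170*(y**2 + 1)) + 1151/(8820*(y + 3)) - 853/(180*(y - 3)) + 15243/(3332*(y - 4)) - 54/(7*(y - 4)**2) + 1/(36*y).
Integrate each term; A/(y−a) gives A·log|y−a|; the (By+D)/(y²+p²) term gives a log and an atan.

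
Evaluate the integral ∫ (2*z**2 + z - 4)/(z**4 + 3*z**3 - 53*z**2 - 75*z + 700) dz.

17*log(z - 5)/40 - 32*log(z - 4)/99 + 41*log(z + 5)/180 - 29*log(z + 7)/88 + C

Factor the denominator: (z - 5)*(z - 4)*(z + 5)*(z + 7).
Partial-fraction decomposition: -29/(88*(z + 7)) + 41/(180*(z + 5)) - 32/(99*(z - 4)) + 17/(40*(z - 5)).
Integrate each term: A/(z−a) contributes A·log|z−a|.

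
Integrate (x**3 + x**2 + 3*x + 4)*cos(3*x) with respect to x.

Use integration by parts with u = x**3 + x**2 + 3*x + 4, dv = cos(3*x) dx, so v = sin(3*x)/3.
Apply parts 3 times (tabular method): alternate signs, differentiate u down to 0, integrate dv up.

x**3*sin(3*x)/3 + x**2*sin(3*x)/3 + x**2*cos(3*x)/3 + 7*x*sin(3*x)/9 + 2*x*cos(3*x)/9 + 34*sin(3*x)/27 + 7*cos(3*x)/27 + C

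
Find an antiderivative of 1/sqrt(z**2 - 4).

Substitute z = 2·sec(θ), so dz = 2·sec(θ)*tan(θ) dθ and the radical becomes sqrt(z**2 - 4) = 2·tan(θ) by the Pythagorean identity.
Integrate the resulting trig expression in θ, then back-substitute sec(θ) = z/2, tan(θ) = sqrt(z**2 - 4)/2 (absorbing any constant into C).

log(z + sqrt(z**2 - 4)) + C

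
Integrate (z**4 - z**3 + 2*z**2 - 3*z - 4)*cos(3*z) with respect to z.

Use integration by parts with u = z**4 - z**3 + 2*z**2 - 3*z - 4, dv = cos(3*z) dz, so v = sin(3*z)/3.
Apply parts 4 times (tabular method): alternate signs, differentiate u down to 0, integrate dv up.

z**4*sin(3*z)/3 - z**3*sin(3*z)/3 + 4*z**3*cos(3*z)/9 + 2*z**2*sin(3*z)/9 - z**2*cos(3*z)/3 - 7*z*sin(3*z)/9 + 4*z*cos(3*z)/27 - 112*sin(3*z)/81 - 7*cos(3*z)/27 + C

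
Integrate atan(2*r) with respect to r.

Use integration by parts with u = arctan(2*r), dv = dr.
Then du = 2/(4*r**2 + 1) dr.

r*atan(2*r) - log(4*r**2 + 1)/4 + C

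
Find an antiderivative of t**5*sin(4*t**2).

Let u = t², du = 2t dt; rewrite as (1/2)∫ u^2·sin(4u) du.
Now integrate by parts 2 times.

-t**4*cos(4*t**2)/8 + t**2*sin(4*t**2)/16 + cos(4*t**2)/64 + C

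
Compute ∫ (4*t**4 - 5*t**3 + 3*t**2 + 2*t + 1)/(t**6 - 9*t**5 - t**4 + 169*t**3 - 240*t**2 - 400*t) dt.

-log(t)/400 - 111683*log(t - 5)/24300 + 761*log(t - 4)/160 + 11*log(t + 1)/540 - 1385*log(t + 4)/7776 - 1961/(270*t - 1350) + C

Factor the denominator: t*(t - 5)**2*(t - 4)*(t + 1)*(t + 4).
Partial-fraction decomposition: -1385/(7776*(t + 4)) + 11/(540*(t + 1)) + 761/(160*(t - 4)) - 111683/(24300*(t - 5)) + 1961/(270*(t - 5)**2) - 1/(400*t).
Integrate each term; A/(t−a) gives A·log|t−a|; A/(t−a)² gives −A/(t−a).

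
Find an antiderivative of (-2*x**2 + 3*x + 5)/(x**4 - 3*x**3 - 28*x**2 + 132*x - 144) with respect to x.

-3*log(x - 4)/4 + 4*log(x - 3)/9 + 3*log(x - 2)/16 + 17*log(x + 6)/144 + C

Factor the denominator: (x - 4)*(x - 3)*(x - 2)*(x + 6).
Partial-fraction decomposition: 17/(144*(x + 6)) + 3/(16*(x - 2)) + 4/(9*(x - 3)) - 3/(4*(x - 4)).
Integrate each term: A/(x−a) contributes A·log|x−a|.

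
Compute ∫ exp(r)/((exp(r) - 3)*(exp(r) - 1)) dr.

Let u = e^r, du = e^r dr.
The integral becomes ∫ du/((u-1)(u-3)); decompose into partial fractions.

log(exp(r) - 3)/2 - log(exp(r) - 1)/2 + C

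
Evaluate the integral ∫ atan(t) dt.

t*atan(t) - log(t**2 + 1)/2 + C

Use integration by parts with u = arctan(t), dv = dt.
Then du = 1/(t**2 + 1) dt.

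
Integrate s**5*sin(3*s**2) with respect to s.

-s**4*cos(3*s**2)/6 + s**2*sin(3*s**2)/9 + cos(3*s**2)/27 + C

Let u = s², du = 2s ds; rewrite as (1/2)∫ u^2·sin(3u) du.
Now integrate by parts 2 times.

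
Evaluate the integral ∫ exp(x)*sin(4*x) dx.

Let I denote the integral. Integrate by parts with u = sin(4*x), dv = exp(x) dx, so v = exp(x): I = exp(x)*sin(4*x) − 4·∫ exp(x)*cos(4*x) dx.
Apply parts again with u = cos(4*x), dv = exp(x) dx: ∫ exp(x)*cos(4*x) dx = exp(x)*cos(4*x) + 4·I. Substituting back brings back I: I = exp(x)*sin(4*x) - 4*exp(x)*cos(4*x) − 16·I.
Solving for I: (1 + 16)·I equals the remaining terms, so I = (1/17)·(exp(x)*sin(4*x) - 4*exp(x)*cos(4*x)).

exp(x)*sin(4*x)/17 - 4*exp(x)*cos(4*x)/17 + C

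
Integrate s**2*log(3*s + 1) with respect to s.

s**3*log(3*s + 1)/3 - s**3/9 + s**2/18 - s/27 + log(3*s + 1)/81 + C

Use integration by parts with u = log(3*s + 1), dv = s**2 ds.
Then du = 3/(3*s + 1) ds and v = s**3/3.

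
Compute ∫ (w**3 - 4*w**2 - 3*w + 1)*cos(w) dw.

Use integration by parts with u = w**3 - 4*w**2 - 3*w + 1, dv = cos(w) dw, so v = sin(w).
Apply parts 3 times (tabular method): alternate signs, differentiate u down to 0, integrate dv up.

w**3*sin(w) - 4*w**2*sin(w) + 3*w**2*cos(w) - 9*w*sin(w) - 8*w*cos(w) + 9*sin(w) - 9*cos(w) + C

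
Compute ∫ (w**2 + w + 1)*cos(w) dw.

w**2*sin(w) + w*sin(w) + 2*w*cos(w) - sin(w) + cos(w) + C

Use integration by parts with u = w**2 + w + 1, dv = cos(w) dw, so v = sin(w).
Apply parts 2 times (tabular method): alternate signs, differentiate u down to 0, integrate dv up.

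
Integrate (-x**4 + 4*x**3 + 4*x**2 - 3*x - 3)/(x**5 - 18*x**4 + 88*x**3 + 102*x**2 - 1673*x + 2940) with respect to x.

-455*log(x - 7)/3872 - 43*log(x - 5)/72 - 51*log(x - 3)/224 - 439*log(x + 4)/7623 + 857/(88*x - 616) + C

Factor the denominator: (x - 7)**2*(x - 5)*(x - 3)*(x + 4).
Partial-fraction decomposition: -439/(7623*(x + 4)) - 51/(224*(x - 3)) - 43/(72*(x - 5)) - 455/(3872*(x - 7)) - 857/(88*(x - 7)**2).
Integrate each term; A/(x−a) gives A·log|x−a|; A/(x−a)² gives −A/(x−a).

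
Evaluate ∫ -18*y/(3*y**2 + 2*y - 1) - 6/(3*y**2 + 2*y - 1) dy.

Let u = 3*y**2 + 2*y - 1, so du = (6*y + 2) dy.
Rewriting, the integral becomes -3·∫ 1/u du = -3·log(u).
Substituting back, u = 3*y**2 + 2*y - 1.

-3*log(3*y**2 + 2*y - 1) + C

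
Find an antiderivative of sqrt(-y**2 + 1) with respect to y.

Substitute y = sin(θ), so dy = cos(θ) dθ and the radical becomes sqrt(-y**2 + 1) = cos(θ) by the Pythagorean identity.
Integrate the resulting trig expression in θ, then back-substitute θ = asin(y), sin(θ) = y, cos(θ) = sqrt(-y**2 + 1) (absorbing any constant into C).

y*sqrt(-y**2 + 1)/2 + asin(y)/2 + C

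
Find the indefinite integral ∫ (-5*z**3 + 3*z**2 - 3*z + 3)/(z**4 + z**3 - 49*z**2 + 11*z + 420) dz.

-281*log(z - 5)/48 + 281*log(z - 4)/77 + 87*log(z + 3)/112 - 943*log(z + 7)/264 + C

Factor the denominator: (z - 5)*(z - 4)*(z + 3)*(z + 7).
Partial-fraction decomposition: -943/(264*(z + 7)) + 87/(112*(z + 3)) + 281/(77*(z - 4)) - 281/(48*(z - 5)).
Integrate each term: A/(z−a) contributes A·log|z−a|.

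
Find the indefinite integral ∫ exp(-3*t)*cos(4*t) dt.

4*exp(-3*t)*sin(4*t)/25 - 3*exp(-3*t)*cos(4*t)/25 + C

Let I denote the integral. Integrate by parts with u = cos(4*t), dv = exp(-3*t) dt, so v = -exp(-3*t)/3: I = -exp(-3*t)*cos(4*t)/3 − (4/3)·∫ exp(-3*t)*sin(4*t) dt.
Apply parts again with u = sin(4*t), dv = exp(-3*t) dt: ∫ exp(-3*t)*sin(4*t) dt = -exp(-3*t)*sin(4*t)/3 + (4/3)·I. Substituting back brings back I: I = 4*exp(-3*t)*sin(4*t)/9 - exp(-3*t)*cos(4*t)/3 − (16/9)·I.
Solving for I: (1 + 16/9)·I equals the remaining terms, so I = (9/25)·(4*exp(-3*t)*sin(4*t)/9 - exp(-3*t)*cos(4*t)/3).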